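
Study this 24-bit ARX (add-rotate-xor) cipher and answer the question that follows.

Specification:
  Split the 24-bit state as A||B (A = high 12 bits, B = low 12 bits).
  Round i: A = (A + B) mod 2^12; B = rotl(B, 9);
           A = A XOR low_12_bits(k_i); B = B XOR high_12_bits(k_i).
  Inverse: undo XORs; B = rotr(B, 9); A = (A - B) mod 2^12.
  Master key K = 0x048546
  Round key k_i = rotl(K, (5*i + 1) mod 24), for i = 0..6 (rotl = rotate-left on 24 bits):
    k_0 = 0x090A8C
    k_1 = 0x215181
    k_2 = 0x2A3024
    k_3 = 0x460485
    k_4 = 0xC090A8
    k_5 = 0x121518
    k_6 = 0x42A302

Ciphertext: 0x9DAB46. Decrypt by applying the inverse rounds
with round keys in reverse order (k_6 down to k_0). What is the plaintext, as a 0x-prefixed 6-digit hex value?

0x10821B

s_0 = ciphertext = 0x9DAB46
s_1 = InvRound(s_0, k_6) = 0xF71B67
s_2 = InvRound(s_1, k_5) = 0x834235
s_3 = InvRound(s_2, k_4) = 0x6B51E7
s_4 = InvRound(s_3, k_3) = 0x5F6C3A
s_5 = InvRound(s_4, k_2) = 0x1034CF
s_6 = InvRound(s_5, k_1) = 0x9AF6D3
s_7 = InvRound(s_6, k_0) = 0x10821B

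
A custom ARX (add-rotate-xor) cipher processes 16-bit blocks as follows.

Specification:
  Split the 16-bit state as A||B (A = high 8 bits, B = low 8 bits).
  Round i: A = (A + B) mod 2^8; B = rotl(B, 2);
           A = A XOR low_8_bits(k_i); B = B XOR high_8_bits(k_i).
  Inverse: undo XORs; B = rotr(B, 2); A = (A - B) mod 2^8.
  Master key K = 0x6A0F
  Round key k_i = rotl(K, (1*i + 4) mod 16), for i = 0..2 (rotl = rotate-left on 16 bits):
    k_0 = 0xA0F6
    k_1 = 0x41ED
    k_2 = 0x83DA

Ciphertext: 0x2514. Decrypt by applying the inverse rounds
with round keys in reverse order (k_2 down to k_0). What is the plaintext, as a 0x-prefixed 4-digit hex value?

0xD662

s_0 = ciphertext = 0x2514
s_1 = InvRound(s_0, k_2) = 0x1AE5
s_2 = InvRound(s_1, k_1) = 0xCE29
s_3 = InvRound(s_2, k_0) = 0xD662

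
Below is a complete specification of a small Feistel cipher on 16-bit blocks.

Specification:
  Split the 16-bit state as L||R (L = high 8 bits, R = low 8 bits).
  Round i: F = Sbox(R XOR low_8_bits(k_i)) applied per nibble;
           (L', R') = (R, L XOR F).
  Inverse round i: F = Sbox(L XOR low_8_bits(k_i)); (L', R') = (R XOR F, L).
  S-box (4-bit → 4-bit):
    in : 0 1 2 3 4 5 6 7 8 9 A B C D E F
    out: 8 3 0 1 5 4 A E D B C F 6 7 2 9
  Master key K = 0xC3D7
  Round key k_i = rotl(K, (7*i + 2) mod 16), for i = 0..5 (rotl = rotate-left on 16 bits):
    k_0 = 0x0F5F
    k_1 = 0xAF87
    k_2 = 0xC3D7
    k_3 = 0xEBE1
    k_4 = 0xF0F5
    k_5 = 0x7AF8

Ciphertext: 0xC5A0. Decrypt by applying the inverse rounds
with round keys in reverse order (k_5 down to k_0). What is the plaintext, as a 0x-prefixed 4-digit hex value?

0xEF38

s_0 = ciphertext = 0xC5A0
s_1 = InvRound(s_0, k_5) = 0xB7C5
s_2 = InvRound(s_1, k_4) = 0x95B7
s_3 = InvRound(s_2, k_3) = 0x5295
s_4 = InvRound(s_3, k_2) = 0x4152
s_5 = InvRound(s_4, k_1) = 0x3841
s_6 = InvRound(s_5, k_0) = 0xEF38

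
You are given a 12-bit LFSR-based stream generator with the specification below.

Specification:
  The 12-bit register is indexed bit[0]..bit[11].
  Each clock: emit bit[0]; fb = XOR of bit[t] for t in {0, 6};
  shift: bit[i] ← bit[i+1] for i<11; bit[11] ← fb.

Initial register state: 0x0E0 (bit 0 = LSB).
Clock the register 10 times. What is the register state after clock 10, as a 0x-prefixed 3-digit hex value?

0x08C

reg_0 = 0x0E0
clock 1: out=0, reg = 0x870
clock 2: out=0, reg = 0xC38
clock 3: out=0, reg = 0x61C
clock 4: out=0, reg = 0x30E
clock 5: out=0, reg = 0x187
clock 6: out=1, reg = 0x8C3
clock 7: out=1, reg = 0x461
clock 8: out=1, reg = 0x230
clock 9: out=0, reg = 0x118
clock 10: out=0, reg = 0x08C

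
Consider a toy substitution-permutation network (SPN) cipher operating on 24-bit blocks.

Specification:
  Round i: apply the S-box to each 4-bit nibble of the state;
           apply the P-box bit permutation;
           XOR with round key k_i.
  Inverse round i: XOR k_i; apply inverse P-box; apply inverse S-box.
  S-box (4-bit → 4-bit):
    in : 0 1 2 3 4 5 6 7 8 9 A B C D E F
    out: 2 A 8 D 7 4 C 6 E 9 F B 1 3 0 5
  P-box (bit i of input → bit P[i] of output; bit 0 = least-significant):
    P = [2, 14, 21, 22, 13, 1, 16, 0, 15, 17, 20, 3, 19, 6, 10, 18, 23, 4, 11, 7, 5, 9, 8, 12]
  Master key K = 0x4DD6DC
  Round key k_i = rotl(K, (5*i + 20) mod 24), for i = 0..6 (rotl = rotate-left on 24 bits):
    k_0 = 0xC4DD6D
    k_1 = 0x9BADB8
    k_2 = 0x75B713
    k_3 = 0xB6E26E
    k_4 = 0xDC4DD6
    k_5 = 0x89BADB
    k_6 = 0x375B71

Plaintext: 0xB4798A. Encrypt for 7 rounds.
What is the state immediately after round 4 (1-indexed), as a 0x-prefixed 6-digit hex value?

0x8B19F5

s_0 = plaintext = 0xB4798A
s_1 = Round(s_0, k_0) = 0x250312
s_2 = Round(s_1, k_1) = 0xCB35F3
s_3 = Round(s_2, k_2) = 0x8893A7
s_4 = Round(s_3, k_3) = 0x8B19F5
s_5 = Round(s_4, k_4) = 0x79FE0E
s_6 = Round(s_5, k_5) = 0x01BD59
s_7 = Round(s_6, k_6) = 0x78D9A5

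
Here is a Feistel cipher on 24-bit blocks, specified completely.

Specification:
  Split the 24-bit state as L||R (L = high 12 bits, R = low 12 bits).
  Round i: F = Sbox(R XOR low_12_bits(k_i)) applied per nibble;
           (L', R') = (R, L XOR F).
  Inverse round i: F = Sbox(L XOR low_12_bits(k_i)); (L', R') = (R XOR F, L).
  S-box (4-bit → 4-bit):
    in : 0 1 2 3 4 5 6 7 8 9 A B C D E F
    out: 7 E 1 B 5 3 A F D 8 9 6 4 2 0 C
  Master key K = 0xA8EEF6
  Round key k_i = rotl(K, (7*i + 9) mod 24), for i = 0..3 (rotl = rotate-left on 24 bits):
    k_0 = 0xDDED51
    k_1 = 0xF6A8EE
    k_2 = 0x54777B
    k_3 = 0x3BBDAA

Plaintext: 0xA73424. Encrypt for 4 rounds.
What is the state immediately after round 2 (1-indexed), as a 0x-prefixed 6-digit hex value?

0x280D84

s_0 = plaintext = 0xA73424
s_1 = Round(s_0, k_0) = 0x424280
s_2 = Round(s_1, k_1) = 0x280D84
s_3 = Round(s_2, k_2) = 0xD84B4C
s_4 = Round(s_3, k_3) = 0xB4C78E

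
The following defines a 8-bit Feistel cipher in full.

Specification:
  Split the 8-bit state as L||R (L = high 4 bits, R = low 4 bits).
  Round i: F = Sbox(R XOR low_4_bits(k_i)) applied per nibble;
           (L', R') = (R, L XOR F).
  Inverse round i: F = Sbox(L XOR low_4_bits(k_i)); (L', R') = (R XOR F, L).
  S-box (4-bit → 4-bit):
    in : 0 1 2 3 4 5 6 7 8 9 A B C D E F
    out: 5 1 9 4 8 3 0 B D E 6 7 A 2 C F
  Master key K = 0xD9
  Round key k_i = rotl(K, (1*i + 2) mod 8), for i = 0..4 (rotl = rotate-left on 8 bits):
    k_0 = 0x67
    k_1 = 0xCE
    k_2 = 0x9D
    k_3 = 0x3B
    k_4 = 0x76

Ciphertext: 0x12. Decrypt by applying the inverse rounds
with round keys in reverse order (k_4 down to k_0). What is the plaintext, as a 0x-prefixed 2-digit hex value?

0x10

s_0 = ciphertext = 0x12
s_1 = InvRound(s_0, k_4) = 0x91
s_2 = InvRound(s_1, k_3) = 0x89
s_3 = InvRound(s_2, k_2) = 0xA8
s_4 = InvRound(s_3, k_1) = 0x0A
s_5 = InvRound(s_4, k_0) = 0x10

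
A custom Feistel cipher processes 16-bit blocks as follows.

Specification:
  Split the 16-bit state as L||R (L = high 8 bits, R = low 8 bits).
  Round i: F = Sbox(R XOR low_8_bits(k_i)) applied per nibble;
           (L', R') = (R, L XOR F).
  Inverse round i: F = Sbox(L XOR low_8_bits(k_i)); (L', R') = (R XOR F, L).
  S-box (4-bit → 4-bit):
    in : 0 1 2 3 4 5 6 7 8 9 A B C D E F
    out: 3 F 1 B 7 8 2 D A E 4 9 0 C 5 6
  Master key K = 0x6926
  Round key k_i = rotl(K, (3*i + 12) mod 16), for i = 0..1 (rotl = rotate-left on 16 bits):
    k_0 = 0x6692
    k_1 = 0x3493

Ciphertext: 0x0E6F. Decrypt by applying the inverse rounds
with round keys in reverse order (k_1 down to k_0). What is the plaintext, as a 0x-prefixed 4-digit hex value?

s_0 = ciphertext = 0x0E6F
s_1 = InvRound(s_0, k_1) = 0x830E
s_2 = InvRound(s_1, k_0) = 0xF183

0xF183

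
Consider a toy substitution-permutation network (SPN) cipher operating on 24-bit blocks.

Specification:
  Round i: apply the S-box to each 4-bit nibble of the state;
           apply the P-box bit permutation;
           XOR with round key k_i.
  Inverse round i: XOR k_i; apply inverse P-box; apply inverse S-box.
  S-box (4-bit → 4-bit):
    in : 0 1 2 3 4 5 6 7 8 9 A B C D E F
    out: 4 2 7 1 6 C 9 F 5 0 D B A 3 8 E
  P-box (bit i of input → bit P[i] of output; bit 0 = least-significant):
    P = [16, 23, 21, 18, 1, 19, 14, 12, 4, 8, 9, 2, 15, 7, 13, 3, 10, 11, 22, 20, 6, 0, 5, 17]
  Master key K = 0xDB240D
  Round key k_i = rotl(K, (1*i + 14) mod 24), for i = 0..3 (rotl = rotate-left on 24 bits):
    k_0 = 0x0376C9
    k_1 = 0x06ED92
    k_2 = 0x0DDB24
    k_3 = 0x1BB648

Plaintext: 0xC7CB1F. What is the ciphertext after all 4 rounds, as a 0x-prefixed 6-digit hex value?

0x14A348

s_0 = plaintext = 0xC7CB1F
s_1 = Round(s_0, k_0) = 0xFD7B54
s_2 = Round(s_1, k_1) = 0xA4102F
s_3 = Round(s_2, k_2) = 0xE391C6
s_4 = Round(s_3, k_3) = 0x14A348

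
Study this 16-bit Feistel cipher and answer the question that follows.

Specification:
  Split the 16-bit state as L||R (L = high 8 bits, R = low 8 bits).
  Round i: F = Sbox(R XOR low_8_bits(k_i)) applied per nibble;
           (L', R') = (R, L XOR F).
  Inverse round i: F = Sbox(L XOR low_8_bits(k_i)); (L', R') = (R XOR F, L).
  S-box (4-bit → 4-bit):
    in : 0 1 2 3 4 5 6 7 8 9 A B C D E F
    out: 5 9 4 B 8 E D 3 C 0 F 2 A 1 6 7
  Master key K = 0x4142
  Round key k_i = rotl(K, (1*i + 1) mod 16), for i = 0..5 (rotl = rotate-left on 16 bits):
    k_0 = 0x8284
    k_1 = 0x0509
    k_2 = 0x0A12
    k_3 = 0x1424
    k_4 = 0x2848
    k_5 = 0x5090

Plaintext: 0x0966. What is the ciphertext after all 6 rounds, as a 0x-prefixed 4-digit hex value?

s_0 = plaintext = 0x0966
s_1 = Round(s_0, k_0) = 0x666D
s_2 = Round(s_1, k_1) = 0x6DBE
s_3 = Round(s_2, k_2) = 0xBE97
s_4 = Round(s_3, k_3) = 0x9795
s_5 = Round(s_4, k_4) = 0x9586
s_6 = Round(s_5, k_5) = 0x8608

0x8608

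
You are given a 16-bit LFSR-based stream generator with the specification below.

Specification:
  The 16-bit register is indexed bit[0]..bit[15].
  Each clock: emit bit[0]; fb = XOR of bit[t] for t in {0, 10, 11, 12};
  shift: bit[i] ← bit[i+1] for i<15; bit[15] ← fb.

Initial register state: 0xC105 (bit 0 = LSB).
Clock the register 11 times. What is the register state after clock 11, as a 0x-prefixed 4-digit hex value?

reg_0 = 0xC105
clock 1: out=1, reg = 0xE082
clock 2: out=0, reg = 0x7041
clock 3: out=1, reg = 0x3820
clock 4: out=0, reg = 0x1C10
clock 5: out=0, reg = 0x8E08
clock 6: out=0, reg = 0x4704
clock 7: out=0, reg = 0xA382
clock 8: out=0, reg = 0x51C1
clock 9: out=1, reg = 0x28E0
clock 10: out=0, reg = 0x9470
clock 11: out=0, reg = 0x4A38

0x4A38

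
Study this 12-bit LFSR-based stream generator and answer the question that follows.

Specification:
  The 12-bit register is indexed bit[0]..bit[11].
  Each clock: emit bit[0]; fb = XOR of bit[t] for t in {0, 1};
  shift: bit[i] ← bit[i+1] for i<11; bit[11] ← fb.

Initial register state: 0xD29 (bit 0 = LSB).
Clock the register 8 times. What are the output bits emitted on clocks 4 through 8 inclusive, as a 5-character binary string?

reg_0 = 0xD29
clock 1: out=1, reg = 0xE94
clock 2: out=0, reg = 0x74A
clock 3: out=0, reg = 0xBA5
clock 4: out=1, reg = 0xDD2
clock 5: out=0, reg = 0xEE9
clock 6: out=1, reg = 0xF74
clock 7: out=0, reg = 0x7BA
clock 8: out=0, reg = 0xBDD

10100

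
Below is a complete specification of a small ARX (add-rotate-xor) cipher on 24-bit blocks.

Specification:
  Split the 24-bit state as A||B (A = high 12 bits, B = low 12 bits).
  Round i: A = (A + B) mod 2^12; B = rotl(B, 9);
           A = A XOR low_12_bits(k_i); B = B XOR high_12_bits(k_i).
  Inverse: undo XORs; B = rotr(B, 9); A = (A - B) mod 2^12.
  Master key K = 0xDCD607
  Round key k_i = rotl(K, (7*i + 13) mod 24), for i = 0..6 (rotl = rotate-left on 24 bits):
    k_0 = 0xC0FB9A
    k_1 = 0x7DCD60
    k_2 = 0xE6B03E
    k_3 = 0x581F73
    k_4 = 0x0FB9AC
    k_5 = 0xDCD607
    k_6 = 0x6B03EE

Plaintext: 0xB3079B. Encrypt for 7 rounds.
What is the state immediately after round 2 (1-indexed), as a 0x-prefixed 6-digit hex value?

0x92DE83

s_0 = plaintext = 0xB3079B
s_1 = Round(s_0, k_0) = 0x951AFC
s_2 = Round(s_1, k_1) = 0x92DE83
s_3 = Round(s_2, k_2) = 0x78E9BB
s_4 = Round(s_3, k_3) = 0xE3A2B6
s_5 = Round(s_4, k_4) = 0x95CCAD
s_6 = Round(s_5, k_5) = 0x00E658
s_7 = Round(s_6, k_6) = 0x58867B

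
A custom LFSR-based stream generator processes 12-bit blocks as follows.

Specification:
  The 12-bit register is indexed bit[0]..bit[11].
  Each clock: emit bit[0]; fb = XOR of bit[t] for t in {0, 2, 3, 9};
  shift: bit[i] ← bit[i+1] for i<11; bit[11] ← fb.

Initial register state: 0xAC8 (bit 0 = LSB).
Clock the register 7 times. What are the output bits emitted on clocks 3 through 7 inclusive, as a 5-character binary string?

reg_0 = 0xAC8
clock 1: out=0, reg = 0x564
clock 2: out=0, reg = 0xAB2
clock 3: out=0, reg = 0xD59
clock 4: out=1, reg = 0x6AC
clock 5: out=0, reg = 0xB56
clock 6: out=0, reg = 0x5AB
clock 7: out=1, reg = 0x2D5

01001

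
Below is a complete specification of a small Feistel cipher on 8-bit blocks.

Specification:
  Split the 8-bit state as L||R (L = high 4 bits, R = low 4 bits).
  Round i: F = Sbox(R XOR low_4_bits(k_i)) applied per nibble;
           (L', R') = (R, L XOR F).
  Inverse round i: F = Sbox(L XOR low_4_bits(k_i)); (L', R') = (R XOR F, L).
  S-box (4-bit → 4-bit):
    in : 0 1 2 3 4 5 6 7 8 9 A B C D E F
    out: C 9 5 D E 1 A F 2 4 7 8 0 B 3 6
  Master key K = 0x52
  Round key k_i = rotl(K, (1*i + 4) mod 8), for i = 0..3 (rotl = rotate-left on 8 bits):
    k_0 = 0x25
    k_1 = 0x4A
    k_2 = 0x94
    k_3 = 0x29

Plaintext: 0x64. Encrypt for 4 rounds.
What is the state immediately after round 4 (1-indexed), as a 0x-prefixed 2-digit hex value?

0x63

s_0 = plaintext = 0x64
s_1 = Round(s_0, k_0) = 0x4F
s_2 = Round(s_1, k_1) = 0xF5
s_3 = Round(s_2, k_2) = 0x56
s_4 = Round(s_3, k_3) = 0x63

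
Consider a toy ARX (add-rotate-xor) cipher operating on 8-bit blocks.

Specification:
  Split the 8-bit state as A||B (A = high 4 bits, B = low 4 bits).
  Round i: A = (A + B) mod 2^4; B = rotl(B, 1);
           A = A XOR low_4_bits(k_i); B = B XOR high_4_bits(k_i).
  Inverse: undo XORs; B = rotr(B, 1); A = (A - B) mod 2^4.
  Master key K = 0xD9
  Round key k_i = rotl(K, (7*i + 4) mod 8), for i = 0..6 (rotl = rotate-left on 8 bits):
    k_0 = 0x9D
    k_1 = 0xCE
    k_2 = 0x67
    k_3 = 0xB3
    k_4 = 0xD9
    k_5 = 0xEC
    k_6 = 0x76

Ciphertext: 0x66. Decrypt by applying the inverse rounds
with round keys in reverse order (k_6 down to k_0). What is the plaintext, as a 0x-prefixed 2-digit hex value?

0x3F

s_0 = ciphertext = 0x66
s_1 = InvRound(s_0, k_6) = 0x88
s_2 = InvRound(s_1, k_5) = 0x13
s_3 = InvRound(s_2, k_4) = 0x17
s_4 = InvRound(s_3, k_3) = 0xC6
s_5 = InvRound(s_4, k_2) = 0xB0
s_6 = InvRound(s_5, k_1) = 0xF6
s_7 = InvRound(s_6, k_0) = 0x3F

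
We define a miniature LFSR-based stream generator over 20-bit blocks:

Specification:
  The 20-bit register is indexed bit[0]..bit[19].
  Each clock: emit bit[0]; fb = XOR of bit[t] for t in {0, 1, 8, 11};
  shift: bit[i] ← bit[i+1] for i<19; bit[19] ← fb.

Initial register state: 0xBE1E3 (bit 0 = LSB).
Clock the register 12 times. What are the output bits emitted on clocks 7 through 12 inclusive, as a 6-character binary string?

111000

reg_0 = 0xBE1E3
clock 1: out=1, reg = 0xDF0F1
clock 2: out=1, reg = 0xEF878
clock 3: out=0, reg = 0xF7C3C
clock 4: out=0, reg = 0xFBE1E
clock 5: out=0, reg = 0x7DF0F
clock 6: out=1, reg = 0x3EF87
clock 7: out=1, reg = 0x1F7C3
clock 8: out=1, reg = 0x8FBE1
clock 9: out=1, reg = 0xC7DF0
clock 10: out=0, reg = 0x63EF8
clock 11: out=0, reg = 0xB1F7C
clock 12: out=0, reg = 0x58FBE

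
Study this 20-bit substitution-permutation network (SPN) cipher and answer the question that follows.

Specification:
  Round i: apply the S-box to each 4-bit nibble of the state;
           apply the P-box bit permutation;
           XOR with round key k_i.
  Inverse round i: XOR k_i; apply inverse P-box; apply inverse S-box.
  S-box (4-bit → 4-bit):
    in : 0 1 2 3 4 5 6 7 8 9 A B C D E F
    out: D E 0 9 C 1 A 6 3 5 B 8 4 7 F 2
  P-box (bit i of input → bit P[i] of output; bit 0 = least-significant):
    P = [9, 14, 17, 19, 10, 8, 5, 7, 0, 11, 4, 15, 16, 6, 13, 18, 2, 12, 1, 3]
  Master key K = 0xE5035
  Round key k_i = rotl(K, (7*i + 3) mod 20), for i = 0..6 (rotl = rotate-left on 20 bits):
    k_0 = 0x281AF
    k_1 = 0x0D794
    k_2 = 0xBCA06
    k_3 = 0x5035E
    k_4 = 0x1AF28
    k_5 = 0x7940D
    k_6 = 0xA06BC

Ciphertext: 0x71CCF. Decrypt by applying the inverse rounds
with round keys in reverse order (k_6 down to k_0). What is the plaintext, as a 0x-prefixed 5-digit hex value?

s_0 = ciphertext = 0x71CCF
s_1 = InvRound(s_0, k_6) = 0x7ADC3
s_2 = InvRound(s_1, k_5) = 0xE7F62
s_3 = InvRound(s_2, k_4) = 0x1AB21
s_4 = InvRound(s_3, k_3) = 0x01EC2
s_5 = InvRound(s_4, k_2) = 0x88B31
s_6 = InvRound(s_5, k_1) = 0x82806
s_7 = InvRound(s_6, k_0) = 0xBCA14

0xBCA14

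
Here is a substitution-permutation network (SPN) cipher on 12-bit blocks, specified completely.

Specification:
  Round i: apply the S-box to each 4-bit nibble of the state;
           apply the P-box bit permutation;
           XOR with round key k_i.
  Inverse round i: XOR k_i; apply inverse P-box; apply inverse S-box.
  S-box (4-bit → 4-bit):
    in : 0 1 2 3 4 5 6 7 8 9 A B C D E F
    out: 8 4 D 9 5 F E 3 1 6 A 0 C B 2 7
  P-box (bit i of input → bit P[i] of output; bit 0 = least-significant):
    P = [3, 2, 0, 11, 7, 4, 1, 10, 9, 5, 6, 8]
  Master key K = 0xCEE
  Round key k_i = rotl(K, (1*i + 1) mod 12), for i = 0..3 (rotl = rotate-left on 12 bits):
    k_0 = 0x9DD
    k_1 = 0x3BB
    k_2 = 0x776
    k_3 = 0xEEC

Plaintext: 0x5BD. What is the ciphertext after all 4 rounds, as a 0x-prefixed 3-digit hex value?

s_0 = plaintext = 0x5BD
s_1 = Round(s_0, k_0) = 0x2B1
s_2 = Round(s_1, k_1) = 0x0FA
s_3 = Round(s_2, k_2) = 0xEE0
s_4 = Round(s_3, k_3) = 0x6DC

0x6DC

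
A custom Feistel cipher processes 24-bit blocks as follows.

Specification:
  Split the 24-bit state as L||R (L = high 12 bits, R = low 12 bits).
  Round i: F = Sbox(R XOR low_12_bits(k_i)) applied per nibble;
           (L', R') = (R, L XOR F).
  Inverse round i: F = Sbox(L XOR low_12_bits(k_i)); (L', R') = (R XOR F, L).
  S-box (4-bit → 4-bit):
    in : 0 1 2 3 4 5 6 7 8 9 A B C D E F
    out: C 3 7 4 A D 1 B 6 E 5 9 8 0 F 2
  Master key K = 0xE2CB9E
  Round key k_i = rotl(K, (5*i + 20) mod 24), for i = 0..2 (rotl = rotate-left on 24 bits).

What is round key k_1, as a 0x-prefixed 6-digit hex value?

0xC5973D

K = 0xE2CB9E
k_0 = rotl(K, (5*0+20) mod 24) = rotl(K, 20) = 0xEE2CB9
k_1 = rotl(K, (5*1+20) mod 24) = rotl(K, 1) = 0xC5973D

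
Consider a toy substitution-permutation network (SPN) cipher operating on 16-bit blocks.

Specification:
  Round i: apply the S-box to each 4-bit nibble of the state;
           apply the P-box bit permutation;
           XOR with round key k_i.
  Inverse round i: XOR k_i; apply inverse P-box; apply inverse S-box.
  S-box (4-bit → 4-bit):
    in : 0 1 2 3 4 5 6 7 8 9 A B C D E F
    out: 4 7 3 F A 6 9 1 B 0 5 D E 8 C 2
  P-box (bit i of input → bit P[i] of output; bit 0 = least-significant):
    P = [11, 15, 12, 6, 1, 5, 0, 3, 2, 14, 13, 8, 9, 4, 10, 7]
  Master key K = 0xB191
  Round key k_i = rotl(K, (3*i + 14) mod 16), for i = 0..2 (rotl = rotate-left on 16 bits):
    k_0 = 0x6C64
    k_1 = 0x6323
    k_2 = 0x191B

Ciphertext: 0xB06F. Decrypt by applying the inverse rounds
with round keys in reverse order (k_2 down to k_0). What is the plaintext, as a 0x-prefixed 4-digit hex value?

0xCBAD

s_0 = ciphertext = 0xB06F
s_1 = InvRound(s_0, k_2) = 0xFBF8
s_2 = InvRound(s_1, k_1) = 0x49B3
s_3 = InvRound(s_2, k_0) = 0xCBAD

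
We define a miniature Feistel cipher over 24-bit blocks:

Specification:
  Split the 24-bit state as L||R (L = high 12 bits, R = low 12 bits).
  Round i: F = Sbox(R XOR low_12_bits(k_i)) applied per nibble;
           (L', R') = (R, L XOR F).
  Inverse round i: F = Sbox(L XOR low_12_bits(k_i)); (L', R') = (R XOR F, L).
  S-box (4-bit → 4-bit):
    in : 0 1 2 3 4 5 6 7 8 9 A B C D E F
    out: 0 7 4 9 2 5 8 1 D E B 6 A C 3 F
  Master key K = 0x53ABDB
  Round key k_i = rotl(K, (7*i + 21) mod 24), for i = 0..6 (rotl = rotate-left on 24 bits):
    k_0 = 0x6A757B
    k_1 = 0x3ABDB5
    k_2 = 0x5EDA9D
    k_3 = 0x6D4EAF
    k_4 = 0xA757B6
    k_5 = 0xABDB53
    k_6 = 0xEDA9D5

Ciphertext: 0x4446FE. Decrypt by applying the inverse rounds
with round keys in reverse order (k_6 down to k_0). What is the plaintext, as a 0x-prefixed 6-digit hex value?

0x4BDF2E

s_0 = ciphertext = 0x4446FE
s_1 = InvRound(s_0, k_6) = 0xA19444
s_2 = InvRound(s_1, k_5) = 0x36FA19
s_3 = InvRound(s_2, k_4) = 0x8D736F
s_4 = InvRound(s_3, k_3) = 0xB728D7
s_5 = InvRound(s_4, k_2) = 0xFE8B72
s_6 = InvRound(s_5, k_1) = 0xF2EFE8
s_7 = InvRound(s_6, k_0) = 0x4BDF2E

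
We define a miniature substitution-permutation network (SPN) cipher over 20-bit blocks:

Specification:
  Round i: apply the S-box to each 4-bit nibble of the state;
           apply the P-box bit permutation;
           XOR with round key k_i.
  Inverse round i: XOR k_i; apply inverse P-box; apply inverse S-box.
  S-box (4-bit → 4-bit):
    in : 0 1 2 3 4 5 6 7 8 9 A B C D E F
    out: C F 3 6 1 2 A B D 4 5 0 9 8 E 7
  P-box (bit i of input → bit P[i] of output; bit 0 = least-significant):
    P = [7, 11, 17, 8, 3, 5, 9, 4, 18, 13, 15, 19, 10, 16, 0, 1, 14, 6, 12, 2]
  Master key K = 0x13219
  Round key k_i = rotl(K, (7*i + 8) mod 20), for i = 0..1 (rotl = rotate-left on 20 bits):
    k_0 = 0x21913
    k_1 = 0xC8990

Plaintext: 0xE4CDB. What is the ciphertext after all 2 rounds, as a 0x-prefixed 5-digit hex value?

0x4905F

s_0 = plaintext = 0xE4CDB
s_1 = Round(s_0, k_0) = 0xE0D47
s_2 = Round(s_1, k_1) = 0x4905F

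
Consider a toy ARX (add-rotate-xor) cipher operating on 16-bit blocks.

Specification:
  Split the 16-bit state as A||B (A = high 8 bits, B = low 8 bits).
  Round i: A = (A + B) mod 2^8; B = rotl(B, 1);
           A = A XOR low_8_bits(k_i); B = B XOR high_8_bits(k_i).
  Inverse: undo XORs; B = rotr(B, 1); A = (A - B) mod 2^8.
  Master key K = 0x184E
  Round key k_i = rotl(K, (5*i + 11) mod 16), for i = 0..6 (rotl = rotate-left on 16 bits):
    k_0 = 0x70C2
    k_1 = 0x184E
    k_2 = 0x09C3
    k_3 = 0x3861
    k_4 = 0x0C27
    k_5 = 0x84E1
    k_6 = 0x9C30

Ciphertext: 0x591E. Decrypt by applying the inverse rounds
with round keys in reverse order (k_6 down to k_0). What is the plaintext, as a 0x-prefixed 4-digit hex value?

0x51EB

s_0 = ciphertext = 0x591E
s_1 = InvRound(s_0, k_6) = 0x2841
s_2 = InvRound(s_1, k_5) = 0xE7E2
s_3 = InvRound(s_2, k_4) = 0x4977
s_4 = InvRound(s_3, k_3) = 0x81A7
s_5 = InvRound(s_4, k_2) = 0xEB57
s_6 = InvRound(s_5, k_1) = 0xFEA7
s_7 = InvRound(s_6, k_0) = 0x51EB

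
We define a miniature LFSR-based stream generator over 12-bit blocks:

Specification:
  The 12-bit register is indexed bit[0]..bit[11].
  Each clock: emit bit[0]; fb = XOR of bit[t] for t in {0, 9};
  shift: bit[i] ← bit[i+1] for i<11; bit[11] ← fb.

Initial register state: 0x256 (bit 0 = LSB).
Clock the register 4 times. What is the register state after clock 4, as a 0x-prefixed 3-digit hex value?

reg_0 = 0x256
clock 1: out=0, reg = 0x92B
clock 2: out=1, reg = 0xC95
clock 3: out=1, reg = 0xE4A
clock 4: out=0, reg = 0xF25

0xF25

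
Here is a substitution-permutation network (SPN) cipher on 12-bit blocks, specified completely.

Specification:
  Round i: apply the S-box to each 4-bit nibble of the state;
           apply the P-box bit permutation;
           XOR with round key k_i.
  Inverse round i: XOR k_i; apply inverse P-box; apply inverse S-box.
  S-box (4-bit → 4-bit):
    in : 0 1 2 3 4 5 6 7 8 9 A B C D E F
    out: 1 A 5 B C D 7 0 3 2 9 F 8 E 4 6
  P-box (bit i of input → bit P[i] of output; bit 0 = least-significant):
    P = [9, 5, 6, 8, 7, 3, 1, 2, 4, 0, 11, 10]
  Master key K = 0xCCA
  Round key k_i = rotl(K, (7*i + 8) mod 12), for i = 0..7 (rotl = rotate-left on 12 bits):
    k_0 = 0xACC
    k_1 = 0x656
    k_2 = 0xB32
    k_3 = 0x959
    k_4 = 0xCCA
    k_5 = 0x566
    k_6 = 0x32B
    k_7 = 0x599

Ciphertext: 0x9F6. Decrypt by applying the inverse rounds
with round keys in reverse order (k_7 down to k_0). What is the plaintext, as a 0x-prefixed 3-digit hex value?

s_0 = ciphertext = 0x9F6
s_1 = InvRound(s_0, k_7) = 0xDDF
s_2 = InvRound(s_1, k_6) = 0x5A6
s_3 = InvRound(s_2, k_5) = 0x70E
s_4 = InvRound(s_3, k_4) = 0xEA5
s_5 = InvRound(s_4, k_3) = 0xA3B
s_6 = InvRound(s_5, k_2) = 0x99C
s_7 = InvRound(s_6, k_1) = 0x465
s_8 = InvRound(s_7, k_0) = 0xD88

0xD88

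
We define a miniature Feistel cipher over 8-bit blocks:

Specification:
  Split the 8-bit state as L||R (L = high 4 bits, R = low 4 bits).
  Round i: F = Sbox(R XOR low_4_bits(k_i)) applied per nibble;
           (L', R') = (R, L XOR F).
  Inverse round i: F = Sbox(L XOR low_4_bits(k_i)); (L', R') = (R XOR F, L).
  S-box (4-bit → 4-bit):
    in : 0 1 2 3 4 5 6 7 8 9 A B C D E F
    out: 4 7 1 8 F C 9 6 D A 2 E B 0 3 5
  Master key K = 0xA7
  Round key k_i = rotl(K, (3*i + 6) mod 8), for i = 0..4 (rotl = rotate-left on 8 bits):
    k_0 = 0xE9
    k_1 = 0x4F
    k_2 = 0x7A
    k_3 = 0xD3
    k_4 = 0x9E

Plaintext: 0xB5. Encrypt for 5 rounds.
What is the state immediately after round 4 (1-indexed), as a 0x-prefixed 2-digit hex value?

s_0 = plaintext = 0xB5
s_1 = Round(s_0, k_0) = 0x50
s_2 = Round(s_1, k_1) = 0x00
s_3 = Round(s_2, k_2) = 0x02
s_4 = Round(s_3, k_3) = 0x27
s_5 = Round(s_4, k_4) = 0x78

0x27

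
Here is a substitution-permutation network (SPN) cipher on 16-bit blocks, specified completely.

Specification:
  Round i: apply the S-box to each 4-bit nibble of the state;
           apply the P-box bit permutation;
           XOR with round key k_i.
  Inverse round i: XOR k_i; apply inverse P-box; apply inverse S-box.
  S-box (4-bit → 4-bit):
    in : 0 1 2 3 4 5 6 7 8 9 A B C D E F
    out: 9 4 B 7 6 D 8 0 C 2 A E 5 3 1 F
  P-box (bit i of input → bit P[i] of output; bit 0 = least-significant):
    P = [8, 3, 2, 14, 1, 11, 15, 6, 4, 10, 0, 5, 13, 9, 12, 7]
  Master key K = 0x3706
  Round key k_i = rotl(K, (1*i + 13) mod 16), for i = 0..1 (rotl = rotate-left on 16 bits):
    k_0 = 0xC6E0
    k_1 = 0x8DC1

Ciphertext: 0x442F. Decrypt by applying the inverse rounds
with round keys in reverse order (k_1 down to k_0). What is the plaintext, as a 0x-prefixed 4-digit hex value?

s_0 = ciphertext = 0x442F
s_1 = InvRound(s_0, k_1) = 0x66FF
s_2 = InvRound(s_1, k_0) = 0xECC4

0xECC4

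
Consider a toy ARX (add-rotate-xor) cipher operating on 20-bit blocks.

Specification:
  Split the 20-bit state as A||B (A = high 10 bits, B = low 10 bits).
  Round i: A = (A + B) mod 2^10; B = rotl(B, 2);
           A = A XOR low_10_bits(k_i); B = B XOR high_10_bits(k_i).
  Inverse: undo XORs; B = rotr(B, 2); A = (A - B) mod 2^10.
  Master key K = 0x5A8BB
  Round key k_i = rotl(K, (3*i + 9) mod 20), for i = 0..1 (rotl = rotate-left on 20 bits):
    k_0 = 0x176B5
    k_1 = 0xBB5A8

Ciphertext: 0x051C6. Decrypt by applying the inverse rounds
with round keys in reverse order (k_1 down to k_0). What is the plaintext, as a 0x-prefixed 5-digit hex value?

0xD8BE5

s_0 = ciphertext = 0x051C6
s_1 = InvRound(s_0, k_1) = 0x7CBCA
s_2 = InvRound(s_1, k_0) = 0xD8BE5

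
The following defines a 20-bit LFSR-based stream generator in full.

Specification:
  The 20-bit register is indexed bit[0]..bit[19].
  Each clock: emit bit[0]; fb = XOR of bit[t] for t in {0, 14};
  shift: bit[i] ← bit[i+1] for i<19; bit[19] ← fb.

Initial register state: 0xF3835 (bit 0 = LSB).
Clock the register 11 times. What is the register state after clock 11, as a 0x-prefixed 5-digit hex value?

reg_0 = 0xF3835
clock 1: out=1, reg = 0xF9C1A
clock 2: out=0, reg = 0x7CE0D
clock 3: out=1, reg = 0x3E706
clock 4: out=0, reg = 0x9F383
clock 5: out=1, reg = 0x4F9C1
clock 6: out=1, reg = 0x27CE0
clock 7: out=0, reg = 0x93E70
clock 8: out=0, reg = 0x49F38
clock 9: out=0, reg = 0x24F9C
clock 10: out=0, reg = 0x927CE
clock 11: out=0, reg = 0x493E7

0x493E7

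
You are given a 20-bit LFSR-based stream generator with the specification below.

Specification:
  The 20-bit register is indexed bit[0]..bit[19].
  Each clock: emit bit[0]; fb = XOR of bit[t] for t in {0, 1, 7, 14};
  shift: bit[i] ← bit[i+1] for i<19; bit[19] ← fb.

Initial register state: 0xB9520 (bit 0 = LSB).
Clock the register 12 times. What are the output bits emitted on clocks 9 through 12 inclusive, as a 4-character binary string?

1010

reg_0 = 0xB9520
clock 1: out=0, reg = 0x5CA90
clock 2: out=0, reg = 0x2E548
clock 3: out=0, reg = 0x972A4
clock 4: out=0, reg = 0x4B952
clock 5: out=0, reg = 0xA5CA9
clock 6: out=1, reg = 0xD2E54
clock 7: out=0, reg = 0x6972A
clock 8: out=0, reg = 0xB4B95
clock 9: out=1, reg = 0xDA5CA
clock 10: out=0, reg = 0x6D2E5
clock 11: out=1, reg = 0xB6972
clock 12: out=0, reg = 0x5B4B9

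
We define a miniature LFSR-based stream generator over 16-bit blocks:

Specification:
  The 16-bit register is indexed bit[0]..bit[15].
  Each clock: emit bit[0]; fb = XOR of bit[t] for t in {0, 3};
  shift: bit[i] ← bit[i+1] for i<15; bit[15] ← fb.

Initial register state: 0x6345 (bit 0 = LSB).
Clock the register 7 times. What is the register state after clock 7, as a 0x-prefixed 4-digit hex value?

reg_0 = 0x6345
clock 1: out=1, reg = 0xB1A2
clock 2: out=0, reg = 0x58D1
clock 3: out=1, reg = 0xAC68
clock 4: out=0, reg = 0xD634
clock 5: out=0, reg = 0x6B1A
clock 6: out=0, reg = 0xB58D
clock 7: out=1, reg = 0x5AC6

0x5AC6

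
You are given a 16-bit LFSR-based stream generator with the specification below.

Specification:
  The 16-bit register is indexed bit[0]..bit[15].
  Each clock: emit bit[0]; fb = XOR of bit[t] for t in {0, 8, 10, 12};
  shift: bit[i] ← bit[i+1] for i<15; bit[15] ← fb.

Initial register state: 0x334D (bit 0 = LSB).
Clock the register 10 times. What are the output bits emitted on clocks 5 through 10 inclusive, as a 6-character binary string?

001011

reg_0 = 0x334D
clock 1: out=1, reg = 0x99A6
clock 2: out=0, reg = 0x4CD3
clock 3: out=1, reg = 0x2669
clock 4: out=1, reg = 0x1334
clock 5: out=0, reg = 0x099A
clock 6: out=0, reg = 0x84CD
clock 7: out=1, reg = 0x4266
clock 8: out=0, reg = 0x2133
clock 9: out=1, reg = 0x1099
clock 10: out=1, reg = 0x084C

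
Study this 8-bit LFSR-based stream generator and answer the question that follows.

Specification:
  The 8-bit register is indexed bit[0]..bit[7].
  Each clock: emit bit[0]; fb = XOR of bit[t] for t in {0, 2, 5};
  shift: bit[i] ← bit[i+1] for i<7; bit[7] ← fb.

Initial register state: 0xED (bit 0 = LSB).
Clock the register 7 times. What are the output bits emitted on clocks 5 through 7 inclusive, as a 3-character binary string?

011

reg_0 = 0xED
clock 1: out=1, reg = 0xF6
clock 2: out=0, reg = 0x7B
clock 3: out=1, reg = 0x3D
clock 4: out=1, reg = 0x9E
clock 5: out=0, reg = 0xCF
clock 6: out=1, reg = 0x67
clock 7: out=1, reg = 0xB3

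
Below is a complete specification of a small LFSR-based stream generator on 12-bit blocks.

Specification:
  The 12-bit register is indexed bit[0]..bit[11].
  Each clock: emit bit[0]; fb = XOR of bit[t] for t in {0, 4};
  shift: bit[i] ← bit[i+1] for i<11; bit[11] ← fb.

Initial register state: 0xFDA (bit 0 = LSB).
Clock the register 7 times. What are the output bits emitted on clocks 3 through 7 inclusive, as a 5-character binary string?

reg_0 = 0xFDA
clock 1: out=0, reg = 0xFED
clock 2: out=1, reg = 0xFF6
clock 3: out=0, reg = 0xFFB
clock 4: out=1, reg = 0x7FD
clock 5: out=1, reg = 0x3FE
clock 6: out=0, reg = 0x9FF
clock 7: out=1, reg = 0x4FF

01101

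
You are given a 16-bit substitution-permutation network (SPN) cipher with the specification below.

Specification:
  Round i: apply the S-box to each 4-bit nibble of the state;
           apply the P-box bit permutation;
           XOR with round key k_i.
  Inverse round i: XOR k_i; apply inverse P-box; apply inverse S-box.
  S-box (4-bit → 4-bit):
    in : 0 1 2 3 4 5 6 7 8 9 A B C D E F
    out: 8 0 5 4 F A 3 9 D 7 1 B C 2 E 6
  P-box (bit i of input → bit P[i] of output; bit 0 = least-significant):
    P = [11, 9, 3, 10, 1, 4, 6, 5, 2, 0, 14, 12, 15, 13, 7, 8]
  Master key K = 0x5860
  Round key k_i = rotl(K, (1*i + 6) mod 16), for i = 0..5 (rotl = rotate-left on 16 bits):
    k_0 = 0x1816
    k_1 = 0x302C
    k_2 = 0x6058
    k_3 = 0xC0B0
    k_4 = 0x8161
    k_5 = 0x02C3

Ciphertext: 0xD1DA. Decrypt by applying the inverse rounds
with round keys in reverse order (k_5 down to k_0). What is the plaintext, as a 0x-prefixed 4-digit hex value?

0xFF52

s_0 = ciphertext = 0xD1DA
s_1 = InvRound(s_0, k_5) = 0x7EDF
s_2 = InvRound(s_1, k_4) = 0x48B4
s_3 = InvRound(s_2, k_3) = 0xAA1A
s_4 = InvRound(s_3, k_2) = 0xA326
s_5 = InvRound(s_4, k_1) = 0x70AF
s_6 = InvRound(s_5, k_0) = 0xFF52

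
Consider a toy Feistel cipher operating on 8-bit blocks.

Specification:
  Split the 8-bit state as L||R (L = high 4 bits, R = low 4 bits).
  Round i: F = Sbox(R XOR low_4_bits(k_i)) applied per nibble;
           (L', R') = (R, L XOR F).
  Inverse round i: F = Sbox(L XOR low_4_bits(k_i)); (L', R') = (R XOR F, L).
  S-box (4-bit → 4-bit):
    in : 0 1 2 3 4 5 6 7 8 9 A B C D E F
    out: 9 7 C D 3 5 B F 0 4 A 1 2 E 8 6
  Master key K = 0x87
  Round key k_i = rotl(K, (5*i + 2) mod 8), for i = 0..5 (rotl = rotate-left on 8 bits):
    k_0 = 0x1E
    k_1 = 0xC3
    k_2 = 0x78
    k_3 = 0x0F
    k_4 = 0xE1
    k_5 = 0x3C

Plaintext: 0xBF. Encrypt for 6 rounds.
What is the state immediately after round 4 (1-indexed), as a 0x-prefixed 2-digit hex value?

0xBA

s_0 = plaintext = 0xBF
s_1 = Round(s_0, k_0) = 0xFC
s_2 = Round(s_1, k_1) = 0xC9
s_3 = Round(s_2, k_2) = 0x9B
s_4 = Round(s_3, k_3) = 0xBA
s_5 = Round(s_4, k_4) = 0xAA
s_6 = Round(s_5, k_5) = 0xA1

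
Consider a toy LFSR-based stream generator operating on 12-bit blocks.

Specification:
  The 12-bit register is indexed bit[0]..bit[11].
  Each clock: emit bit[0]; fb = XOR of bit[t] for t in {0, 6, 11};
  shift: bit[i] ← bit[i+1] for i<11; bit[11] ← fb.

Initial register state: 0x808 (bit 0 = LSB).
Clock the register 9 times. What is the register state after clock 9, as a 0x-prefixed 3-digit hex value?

0x53C

reg_0 = 0x808
clock 1: out=0, reg = 0xC04
clock 2: out=0, reg = 0xE02
clock 3: out=0, reg = 0xF01
clock 4: out=1, reg = 0x780
clock 5: out=0, reg = 0x3C0
clock 6: out=0, reg = 0x9E0
clock 7: out=0, reg = 0x4F0
clock 8: out=0, reg = 0xA78
clock 9: out=0, reg = 0x53C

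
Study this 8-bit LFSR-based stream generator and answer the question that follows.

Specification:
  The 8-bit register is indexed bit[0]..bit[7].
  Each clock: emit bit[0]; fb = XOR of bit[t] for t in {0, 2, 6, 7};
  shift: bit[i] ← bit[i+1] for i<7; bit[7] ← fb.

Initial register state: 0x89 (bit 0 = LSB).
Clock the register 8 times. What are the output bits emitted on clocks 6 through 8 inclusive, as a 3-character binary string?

reg_0 = 0x89
clock 1: out=1, reg = 0x44
clock 2: out=0, reg = 0x22
clock 3: out=0, reg = 0x11
clock 4: out=1, reg = 0x88
clock 5: out=0, reg = 0xC4
clock 6: out=0, reg = 0xE2
clock 7: out=0, reg = 0x71
clock 8: out=1, reg = 0x38

001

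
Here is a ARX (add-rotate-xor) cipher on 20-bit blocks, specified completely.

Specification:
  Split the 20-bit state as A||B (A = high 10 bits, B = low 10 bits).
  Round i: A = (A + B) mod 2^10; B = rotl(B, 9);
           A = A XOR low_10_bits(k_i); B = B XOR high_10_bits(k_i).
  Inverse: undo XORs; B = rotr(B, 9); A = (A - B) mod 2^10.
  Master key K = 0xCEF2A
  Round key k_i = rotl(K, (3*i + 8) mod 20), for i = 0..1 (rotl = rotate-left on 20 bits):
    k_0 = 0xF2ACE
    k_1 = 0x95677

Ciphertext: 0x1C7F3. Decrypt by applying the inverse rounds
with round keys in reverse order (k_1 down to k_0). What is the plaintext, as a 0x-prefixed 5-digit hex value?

0xDA10C

s_0 = ciphertext = 0x1C7F3
s_1 = InvRound(s_0, k_1) = 0xAEB4C
s_2 = InvRound(s_1, k_0) = 0xDA10C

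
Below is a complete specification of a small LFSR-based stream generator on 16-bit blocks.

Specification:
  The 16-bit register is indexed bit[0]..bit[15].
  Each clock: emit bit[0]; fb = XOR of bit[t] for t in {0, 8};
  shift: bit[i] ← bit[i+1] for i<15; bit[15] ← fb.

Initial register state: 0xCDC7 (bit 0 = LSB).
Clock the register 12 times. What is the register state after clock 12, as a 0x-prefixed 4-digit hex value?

0x70AC

reg_0 = 0xCDC7
clock 1: out=1, reg = 0x66E3
clock 2: out=1, reg = 0xB371
clock 3: out=1, reg = 0x59B8
clock 4: out=0, reg = 0xACDC
clock 5: out=0, reg = 0x566E
clock 6: out=0, reg = 0x2B37
clock 7: out=1, reg = 0x159B
clock 8: out=1, reg = 0x0ACD
clock 9: out=1, reg = 0x8566
clock 10: out=0, reg = 0xC2B3
clock 11: out=1, reg = 0xE159
clock 12: out=1, reg = 0x70AC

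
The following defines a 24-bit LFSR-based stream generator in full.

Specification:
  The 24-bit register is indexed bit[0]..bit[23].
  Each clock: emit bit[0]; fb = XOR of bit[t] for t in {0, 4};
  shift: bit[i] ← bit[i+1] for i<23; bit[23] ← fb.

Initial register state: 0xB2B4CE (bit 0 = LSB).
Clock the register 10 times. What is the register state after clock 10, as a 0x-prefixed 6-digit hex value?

reg_0 = 0xB2B4CE
clock 1: out=0, reg = 0x595A67
clock 2: out=1, reg = 0xACAD33
clock 3: out=1, reg = 0x565699
clock 4: out=1, reg = 0x2B2B4C
clock 5: out=0, reg = 0x1595A6
clock 6: out=0, reg = 0x0ACAD3
clock 7: out=1, reg = 0x056569
clock 8: out=1, reg = 0x82B2B4
clock 9: out=0, reg = 0xC1595A
clock 10: out=0, reg = 0xE0ACAD

0xE0ACAD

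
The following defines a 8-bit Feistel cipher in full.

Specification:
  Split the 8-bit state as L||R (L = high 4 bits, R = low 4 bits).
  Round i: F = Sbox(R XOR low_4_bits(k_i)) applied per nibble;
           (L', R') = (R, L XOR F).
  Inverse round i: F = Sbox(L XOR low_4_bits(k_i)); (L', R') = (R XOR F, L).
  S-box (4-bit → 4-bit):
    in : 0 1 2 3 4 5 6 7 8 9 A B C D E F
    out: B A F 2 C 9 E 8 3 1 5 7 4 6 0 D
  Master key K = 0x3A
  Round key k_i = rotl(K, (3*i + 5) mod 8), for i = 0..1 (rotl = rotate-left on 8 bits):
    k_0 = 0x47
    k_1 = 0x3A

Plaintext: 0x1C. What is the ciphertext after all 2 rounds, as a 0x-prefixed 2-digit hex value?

0x68

s_0 = plaintext = 0x1C
s_1 = Round(s_0, k_0) = 0xC6
s_2 = Round(s_1, k_1) = 0x68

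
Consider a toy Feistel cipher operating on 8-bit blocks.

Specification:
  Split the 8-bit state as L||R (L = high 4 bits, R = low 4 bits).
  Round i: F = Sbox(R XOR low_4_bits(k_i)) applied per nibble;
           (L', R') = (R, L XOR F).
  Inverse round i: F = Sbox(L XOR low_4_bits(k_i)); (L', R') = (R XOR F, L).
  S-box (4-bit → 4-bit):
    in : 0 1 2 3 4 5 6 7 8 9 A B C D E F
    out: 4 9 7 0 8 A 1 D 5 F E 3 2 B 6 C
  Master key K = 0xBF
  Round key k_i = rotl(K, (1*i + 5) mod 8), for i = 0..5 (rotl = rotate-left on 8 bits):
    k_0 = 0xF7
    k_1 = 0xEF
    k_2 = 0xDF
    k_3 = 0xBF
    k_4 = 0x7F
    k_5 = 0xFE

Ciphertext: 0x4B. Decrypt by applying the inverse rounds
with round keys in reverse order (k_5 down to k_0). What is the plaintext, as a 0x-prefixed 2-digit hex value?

s_0 = ciphertext = 0x4B
s_1 = InvRound(s_0, k_5) = 0x54
s_2 = InvRound(s_1, k_4) = 0xA5
s_3 = InvRound(s_2, k_3) = 0xFA
s_4 = InvRound(s_3, k_2) = 0xEF
s_5 = InvRound(s_4, k_1) = 0x6E
s_6 = InvRound(s_5, k_0) = 0x76

0x76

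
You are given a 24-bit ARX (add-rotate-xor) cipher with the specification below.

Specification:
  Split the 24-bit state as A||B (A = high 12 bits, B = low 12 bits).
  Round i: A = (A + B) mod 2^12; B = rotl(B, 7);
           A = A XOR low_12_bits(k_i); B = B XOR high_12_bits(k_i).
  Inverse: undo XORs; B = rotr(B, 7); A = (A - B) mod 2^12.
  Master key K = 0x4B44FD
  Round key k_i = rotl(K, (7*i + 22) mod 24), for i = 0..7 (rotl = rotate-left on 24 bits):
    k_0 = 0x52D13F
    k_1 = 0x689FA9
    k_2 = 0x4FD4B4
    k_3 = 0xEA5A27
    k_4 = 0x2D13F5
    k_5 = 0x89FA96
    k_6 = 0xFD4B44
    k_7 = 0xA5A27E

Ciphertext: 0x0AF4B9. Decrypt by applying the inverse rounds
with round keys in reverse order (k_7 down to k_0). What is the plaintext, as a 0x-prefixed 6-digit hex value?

s_0 = ciphertext = 0x0AF4B9
s_1 = InvRound(s_0, k_7) = 0x654C7D
s_2 = InvRound(s_1, k_6) = 0x7E9527
s_3 = InvRound(s_2, k_5) = 0x66471B
s_4 = InvRound(s_3, k_4) = 0xC4694B
s_5 = InvRound(s_4, k_3) = 0x892DCF
s_6 = InvRound(s_5, k_2) = 0x5D4652
s_7 = InvRound(s_6, k_1) = 0xF1CB61
s_8 = InvRound(s_7, k_0) = 0x48799C

0x48799C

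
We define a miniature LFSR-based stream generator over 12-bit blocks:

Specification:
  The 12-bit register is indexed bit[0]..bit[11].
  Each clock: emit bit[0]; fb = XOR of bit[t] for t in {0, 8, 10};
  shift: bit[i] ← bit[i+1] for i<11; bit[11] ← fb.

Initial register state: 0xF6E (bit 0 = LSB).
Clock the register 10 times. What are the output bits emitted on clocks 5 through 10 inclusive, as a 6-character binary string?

011011

reg_0 = 0xF6E
clock 1: out=0, reg = 0x7B7
clock 2: out=1, reg = 0xBDB
clock 3: out=1, reg = 0x5ED
clock 4: out=1, reg = 0xAF6
clock 5: out=0, reg = 0x57B
clock 6: out=1, reg = 0xABD
clock 7: out=1, reg = 0xD5E
clock 8: out=0, reg = 0x6AF
clock 9: out=1, reg = 0x357
clock 10: out=1, reg = 0x1AB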